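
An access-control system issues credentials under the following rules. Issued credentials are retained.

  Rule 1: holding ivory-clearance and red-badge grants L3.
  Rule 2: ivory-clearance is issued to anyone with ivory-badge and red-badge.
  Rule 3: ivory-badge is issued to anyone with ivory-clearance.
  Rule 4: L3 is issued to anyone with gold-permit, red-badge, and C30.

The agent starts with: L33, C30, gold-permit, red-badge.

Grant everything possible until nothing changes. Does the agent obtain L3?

Holding gold-permit, red-badge, and C30 grants L3 (Rule 4).

Yes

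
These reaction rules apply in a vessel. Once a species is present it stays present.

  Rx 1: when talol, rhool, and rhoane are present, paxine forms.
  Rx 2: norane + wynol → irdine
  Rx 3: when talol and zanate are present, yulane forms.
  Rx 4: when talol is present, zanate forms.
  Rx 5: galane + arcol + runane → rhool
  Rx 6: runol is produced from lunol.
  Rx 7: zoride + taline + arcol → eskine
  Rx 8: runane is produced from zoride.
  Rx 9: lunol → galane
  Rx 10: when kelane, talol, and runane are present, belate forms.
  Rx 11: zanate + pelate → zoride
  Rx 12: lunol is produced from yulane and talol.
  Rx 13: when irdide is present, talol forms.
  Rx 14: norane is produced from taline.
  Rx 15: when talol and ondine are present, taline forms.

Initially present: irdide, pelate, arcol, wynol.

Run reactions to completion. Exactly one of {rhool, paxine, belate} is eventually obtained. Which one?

rhool

irdide present → talol forms (Rx 13).
talol present → zanate forms (Rx 4).
talol and zanate present → yulane forms (Rx 3).
zanate and pelate present → zoride forms (Rx 11).
zoride present → runane forms (Rx 8).
yulane and talol present → lunol forms (Rx 12).
lunol present → galane forms (Rx 9).
galane, arcol, and runane present → rhool forms (Rx 5).
paxine would need talol, rhool, and rhoane (Rx 1), but rhoane never forms. belate would need kelane, talol, and runane (Rx 10), but kelane never forms.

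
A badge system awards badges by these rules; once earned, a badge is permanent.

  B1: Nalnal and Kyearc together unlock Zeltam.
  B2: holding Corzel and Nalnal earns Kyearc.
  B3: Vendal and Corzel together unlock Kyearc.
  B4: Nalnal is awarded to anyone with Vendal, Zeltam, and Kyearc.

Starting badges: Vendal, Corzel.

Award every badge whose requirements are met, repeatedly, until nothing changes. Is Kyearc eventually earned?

With Vendal and Corzel, Kyearc is earned (B3).

Yes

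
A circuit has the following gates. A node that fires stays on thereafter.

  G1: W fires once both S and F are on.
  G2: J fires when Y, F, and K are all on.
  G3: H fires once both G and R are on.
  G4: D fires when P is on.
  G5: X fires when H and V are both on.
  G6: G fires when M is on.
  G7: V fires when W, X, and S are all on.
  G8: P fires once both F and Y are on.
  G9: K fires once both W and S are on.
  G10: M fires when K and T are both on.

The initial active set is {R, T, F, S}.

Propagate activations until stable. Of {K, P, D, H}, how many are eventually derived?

2

G1: S and F on → W on.
G9: W and S on → K on.
K and T are on, so M fires (G10).
M is on, so G fires (G6).
G3: G and R on → H on.
K: reached.
P would need F and Y (G8), but Y never turns on.
D would need P (G4), but P never turns on.
H: reached.
Reached: K and H — 2 of the 4.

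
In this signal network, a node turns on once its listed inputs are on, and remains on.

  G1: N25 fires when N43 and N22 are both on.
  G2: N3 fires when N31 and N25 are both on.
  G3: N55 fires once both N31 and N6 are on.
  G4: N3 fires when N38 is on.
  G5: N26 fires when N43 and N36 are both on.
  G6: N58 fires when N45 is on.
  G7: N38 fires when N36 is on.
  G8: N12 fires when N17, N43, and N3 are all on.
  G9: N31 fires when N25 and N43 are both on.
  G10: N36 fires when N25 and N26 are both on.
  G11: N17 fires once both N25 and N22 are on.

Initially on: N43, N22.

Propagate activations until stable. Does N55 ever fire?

N55 would need N31 and N6 (G3), but N6 never turns on.

No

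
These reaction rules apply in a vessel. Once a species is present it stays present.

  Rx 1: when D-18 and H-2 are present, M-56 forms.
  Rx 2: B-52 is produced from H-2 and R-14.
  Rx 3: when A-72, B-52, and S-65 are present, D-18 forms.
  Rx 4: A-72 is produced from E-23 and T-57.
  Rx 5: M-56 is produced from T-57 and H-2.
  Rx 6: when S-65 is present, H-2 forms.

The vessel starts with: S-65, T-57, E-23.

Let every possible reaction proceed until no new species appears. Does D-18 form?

D-18 would need A-72, B-52, and S-65 (Rx 3), but B-52 never forms.

No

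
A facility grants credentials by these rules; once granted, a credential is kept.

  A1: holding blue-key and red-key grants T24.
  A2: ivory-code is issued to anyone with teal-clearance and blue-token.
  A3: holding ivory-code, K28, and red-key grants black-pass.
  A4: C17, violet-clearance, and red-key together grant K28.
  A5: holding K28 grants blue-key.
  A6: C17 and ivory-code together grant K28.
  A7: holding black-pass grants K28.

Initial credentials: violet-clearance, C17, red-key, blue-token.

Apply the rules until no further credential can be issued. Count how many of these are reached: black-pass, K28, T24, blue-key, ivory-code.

Holding C17, violet-clearance, and red-key grants K28 (A4).
Holding K28 grants blue-key (A5).
Holding blue-key and red-key grants T24 (A1).
black-pass would need ivory-code, K28, and red-key (A3), but ivory-code is never granted.
K28: reached.
T24: reached.
blue-key: reached.
ivory-code would need teal-clearance and blue-token (A2), but teal-clearance is never granted.
Reached: K28, T24, and blue-key — 3 of the 5.

3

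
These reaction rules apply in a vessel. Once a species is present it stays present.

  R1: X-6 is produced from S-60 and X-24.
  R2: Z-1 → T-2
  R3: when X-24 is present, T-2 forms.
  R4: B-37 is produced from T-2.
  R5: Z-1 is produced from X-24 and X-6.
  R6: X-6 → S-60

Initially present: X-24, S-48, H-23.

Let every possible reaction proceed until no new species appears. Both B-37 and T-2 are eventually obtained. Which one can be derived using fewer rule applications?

T-2: X-24 present → T-2 forms (R3). [1 rule application]
B-37: X-24 present → T-2 forms (R3). T-2 present → B-37 forms (R4). [2 rule applications]
T-2 needs fewer.

T-2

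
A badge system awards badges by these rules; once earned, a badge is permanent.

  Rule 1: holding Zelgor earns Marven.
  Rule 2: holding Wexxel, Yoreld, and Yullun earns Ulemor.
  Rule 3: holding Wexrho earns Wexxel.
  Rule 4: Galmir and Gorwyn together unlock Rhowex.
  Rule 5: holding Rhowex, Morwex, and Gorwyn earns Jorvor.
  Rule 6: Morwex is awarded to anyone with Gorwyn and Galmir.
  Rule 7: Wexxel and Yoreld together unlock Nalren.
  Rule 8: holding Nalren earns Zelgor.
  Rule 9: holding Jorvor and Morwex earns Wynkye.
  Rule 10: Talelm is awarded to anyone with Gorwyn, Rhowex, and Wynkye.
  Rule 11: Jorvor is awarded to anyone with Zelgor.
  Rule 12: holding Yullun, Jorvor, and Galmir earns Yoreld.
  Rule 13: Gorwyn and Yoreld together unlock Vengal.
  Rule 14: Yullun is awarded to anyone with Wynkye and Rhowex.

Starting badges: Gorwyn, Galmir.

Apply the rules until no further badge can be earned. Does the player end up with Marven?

Marven would need Zelgor (Rule 1), but Zelgor is never earned.

No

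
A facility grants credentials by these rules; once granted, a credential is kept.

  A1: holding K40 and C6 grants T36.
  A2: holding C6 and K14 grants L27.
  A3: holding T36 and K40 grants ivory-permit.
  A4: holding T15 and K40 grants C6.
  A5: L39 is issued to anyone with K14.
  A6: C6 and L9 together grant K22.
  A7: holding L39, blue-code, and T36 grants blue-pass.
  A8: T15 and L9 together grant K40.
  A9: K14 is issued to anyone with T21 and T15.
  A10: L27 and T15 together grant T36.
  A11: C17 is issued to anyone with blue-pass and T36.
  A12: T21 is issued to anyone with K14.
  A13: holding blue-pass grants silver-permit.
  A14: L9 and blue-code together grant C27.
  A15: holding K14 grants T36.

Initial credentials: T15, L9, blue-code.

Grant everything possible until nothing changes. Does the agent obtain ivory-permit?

Yes

Holding T15 and L9 grants K40 (A8).
Holding T15 and K40 grants C6 (A4).
Holding K40 and C6 grants T36 (A1).
Holding T36 and K40 grants ivory-permit (A3).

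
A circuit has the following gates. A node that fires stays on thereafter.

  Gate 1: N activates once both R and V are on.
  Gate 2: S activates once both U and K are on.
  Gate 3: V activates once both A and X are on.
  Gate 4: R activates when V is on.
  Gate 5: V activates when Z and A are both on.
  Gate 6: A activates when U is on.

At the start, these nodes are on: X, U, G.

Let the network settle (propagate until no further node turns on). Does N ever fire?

Yes

Gate 6: U on → A on.
Gate 3: A and X on → V on.
Gate 4: V on → R on.
Gate 1: R and V on → N on.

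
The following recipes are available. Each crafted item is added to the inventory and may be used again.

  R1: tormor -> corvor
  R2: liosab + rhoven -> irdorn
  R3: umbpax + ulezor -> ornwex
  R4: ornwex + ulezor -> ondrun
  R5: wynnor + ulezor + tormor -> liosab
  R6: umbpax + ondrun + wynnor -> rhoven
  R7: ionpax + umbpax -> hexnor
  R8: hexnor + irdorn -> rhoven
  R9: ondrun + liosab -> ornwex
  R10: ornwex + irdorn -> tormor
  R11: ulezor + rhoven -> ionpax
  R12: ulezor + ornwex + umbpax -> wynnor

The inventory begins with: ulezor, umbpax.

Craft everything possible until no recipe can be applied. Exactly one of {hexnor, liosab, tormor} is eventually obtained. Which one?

hexnor

Using R3, umbpax and ulezor make ornwex.
ulezor + ornwex + umbpax -> wynnor (R12).
ornwex + ulezor -> ondrun (R4).
umbpax + ondrun + wynnor -> rhoven (R6).
Using R11, ulezor and rhoven make ionpax.
Using R7, ionpax and umbpax make hexnor.
liosab would need wynnor, ulezor, and tormor (R5), but tormor is never obtained. tormor would need ornwex and irdorn (R10), but irdorn is never obtained.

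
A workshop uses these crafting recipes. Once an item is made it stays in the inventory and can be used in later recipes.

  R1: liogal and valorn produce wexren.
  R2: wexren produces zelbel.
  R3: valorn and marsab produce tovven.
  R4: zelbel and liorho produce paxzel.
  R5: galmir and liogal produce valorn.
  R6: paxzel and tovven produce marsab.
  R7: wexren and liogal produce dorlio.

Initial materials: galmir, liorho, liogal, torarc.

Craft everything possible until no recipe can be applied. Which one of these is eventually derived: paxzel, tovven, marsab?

galmir and liogal → valorn (R5).
liogal and valorn → wexren (R1).
wexren → zelbel (R2).
Using R4, zelbel and liorho make paxzel.
tovven would need valorn and marsab (R3), but marsab is never obtained. marsab would need paxzel and tovven (R6), but tovven is never obtained.

paxzel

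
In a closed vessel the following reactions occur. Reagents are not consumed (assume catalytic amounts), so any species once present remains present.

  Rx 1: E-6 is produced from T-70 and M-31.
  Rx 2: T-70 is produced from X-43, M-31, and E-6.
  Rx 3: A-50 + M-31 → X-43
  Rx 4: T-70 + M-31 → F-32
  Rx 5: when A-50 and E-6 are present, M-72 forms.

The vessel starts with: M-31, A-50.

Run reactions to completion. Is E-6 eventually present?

E-6 would need T-70 and M-31 (Rx 1), but T-70 never forms.

No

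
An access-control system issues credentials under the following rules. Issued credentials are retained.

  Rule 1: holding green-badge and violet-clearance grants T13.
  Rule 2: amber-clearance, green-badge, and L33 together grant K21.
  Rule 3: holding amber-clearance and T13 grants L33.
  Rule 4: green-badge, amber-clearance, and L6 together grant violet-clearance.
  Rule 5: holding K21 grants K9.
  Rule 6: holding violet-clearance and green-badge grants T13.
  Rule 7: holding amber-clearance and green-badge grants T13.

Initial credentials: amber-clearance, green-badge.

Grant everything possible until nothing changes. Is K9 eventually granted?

Holding amber-clearance and green-badge grants T13 (Rule 7).
Holding amber-clearance and T13 grants L33 (Rule 3).
Holding amber-clearance, green-badge, and L33 grants K21 (Rule 2).
Holding K21 grants K9 (Rule 5).

Yes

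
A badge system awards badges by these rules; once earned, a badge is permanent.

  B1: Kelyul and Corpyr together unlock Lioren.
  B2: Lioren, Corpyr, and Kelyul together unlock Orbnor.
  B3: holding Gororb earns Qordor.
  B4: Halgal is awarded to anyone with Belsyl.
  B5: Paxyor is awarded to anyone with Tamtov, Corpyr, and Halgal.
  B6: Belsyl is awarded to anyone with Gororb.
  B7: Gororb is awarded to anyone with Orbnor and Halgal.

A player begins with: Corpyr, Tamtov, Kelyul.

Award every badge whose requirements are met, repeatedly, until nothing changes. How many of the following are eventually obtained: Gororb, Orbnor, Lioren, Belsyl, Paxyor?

With Kelyul and Corpyr, Lioren is earned (B1).
With Lioren, Corpyr, and Kelyul, Orbnor is earned (B2).
Gororb would need Orbnor and Halgal (B7), but Halgal is never earned.
Orbnor: reached.
Lioren: reached.
Belsyl would need Gororb (B6), but Gororb is never earned.
Paxyor would need Tamtov, Corpyr, and Halgal (B5), but Halgal is never earned.
Reached: Orbnor and Lioren — 2 of the 5.

2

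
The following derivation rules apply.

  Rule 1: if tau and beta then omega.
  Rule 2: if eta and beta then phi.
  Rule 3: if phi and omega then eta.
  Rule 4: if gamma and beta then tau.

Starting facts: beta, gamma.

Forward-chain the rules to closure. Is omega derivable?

Yes

gamma and beta hold, so tau follows (Rule 4).
From tau and beta, Rule 1 gives omega.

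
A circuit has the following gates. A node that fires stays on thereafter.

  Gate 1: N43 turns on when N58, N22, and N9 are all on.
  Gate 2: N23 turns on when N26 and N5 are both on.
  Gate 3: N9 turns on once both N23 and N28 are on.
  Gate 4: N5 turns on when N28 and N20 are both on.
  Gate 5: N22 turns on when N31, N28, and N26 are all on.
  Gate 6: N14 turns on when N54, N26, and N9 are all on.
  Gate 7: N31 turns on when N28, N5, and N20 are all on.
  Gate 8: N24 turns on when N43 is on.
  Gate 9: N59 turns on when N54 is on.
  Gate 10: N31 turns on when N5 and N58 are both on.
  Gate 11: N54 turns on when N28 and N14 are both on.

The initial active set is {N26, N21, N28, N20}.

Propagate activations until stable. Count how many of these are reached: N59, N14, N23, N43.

1

Gate 4: N28 and N20 on → N5 on.
N26 and N5 are on, so N23 turns on (Gate 2).
N59 would need N54 (Gate 9), but N54 never turns on.
N14 would need N54, N26, and N9 (Gate 6), but N54 never turns on.
N23: reached.
N43 would need N58, N22, and N9 (Gate 1), but N58 never turns on.
Reached: N23 — 1 of the 4.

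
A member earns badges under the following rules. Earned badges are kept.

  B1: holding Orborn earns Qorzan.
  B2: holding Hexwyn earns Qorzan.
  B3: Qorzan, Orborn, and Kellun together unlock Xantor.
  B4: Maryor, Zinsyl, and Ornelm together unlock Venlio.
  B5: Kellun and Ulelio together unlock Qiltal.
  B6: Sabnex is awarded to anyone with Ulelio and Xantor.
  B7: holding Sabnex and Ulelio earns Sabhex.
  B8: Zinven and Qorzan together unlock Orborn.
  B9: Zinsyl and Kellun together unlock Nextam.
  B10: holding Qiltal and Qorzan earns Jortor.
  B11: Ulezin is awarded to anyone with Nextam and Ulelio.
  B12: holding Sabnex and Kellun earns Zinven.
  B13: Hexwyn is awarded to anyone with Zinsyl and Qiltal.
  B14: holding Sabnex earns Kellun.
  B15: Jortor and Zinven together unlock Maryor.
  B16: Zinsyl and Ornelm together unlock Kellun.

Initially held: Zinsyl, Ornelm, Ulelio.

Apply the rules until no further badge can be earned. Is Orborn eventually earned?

Orborn would need Zinven and Qorzan (B8), but Zinven is never earned.

No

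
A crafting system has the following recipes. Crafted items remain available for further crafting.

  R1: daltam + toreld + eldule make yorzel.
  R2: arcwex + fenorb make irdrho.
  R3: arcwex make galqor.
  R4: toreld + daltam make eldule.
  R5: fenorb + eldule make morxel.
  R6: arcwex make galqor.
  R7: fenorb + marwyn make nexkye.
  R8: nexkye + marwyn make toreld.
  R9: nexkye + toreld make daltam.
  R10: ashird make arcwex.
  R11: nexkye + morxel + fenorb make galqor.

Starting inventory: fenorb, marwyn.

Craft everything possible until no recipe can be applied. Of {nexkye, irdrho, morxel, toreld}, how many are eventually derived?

3

Using R7, fenorb and marwyn make nexkye.
nexkye + marwyn → toreld (R8).
nexkye + toreld → daltam (R9).
toreld + daltam → eldule (R4).
Using R5, fenorb and eldule make morxel.
nexkye: reached.
irdrho would need arcwex and fenorb (R2), but arcwex is never obtained.
morxel: reached.
toreld: reached.
Reached: nexkye, morxel, and toreld — 3 of the 4.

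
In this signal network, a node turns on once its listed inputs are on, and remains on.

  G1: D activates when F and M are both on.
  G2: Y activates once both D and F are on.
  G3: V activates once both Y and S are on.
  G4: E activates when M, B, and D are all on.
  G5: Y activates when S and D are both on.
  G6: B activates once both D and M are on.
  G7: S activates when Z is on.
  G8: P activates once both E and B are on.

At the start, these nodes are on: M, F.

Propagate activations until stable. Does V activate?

V would need Y and S (G3), but S never turns on.

No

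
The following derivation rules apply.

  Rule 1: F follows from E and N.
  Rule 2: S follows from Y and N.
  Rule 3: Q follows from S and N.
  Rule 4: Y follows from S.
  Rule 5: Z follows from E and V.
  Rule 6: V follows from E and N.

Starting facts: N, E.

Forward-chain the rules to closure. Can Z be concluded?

E and N hold, so V follows (Rule 6).
E and V hold, so Z follows (Rule 5).

Yes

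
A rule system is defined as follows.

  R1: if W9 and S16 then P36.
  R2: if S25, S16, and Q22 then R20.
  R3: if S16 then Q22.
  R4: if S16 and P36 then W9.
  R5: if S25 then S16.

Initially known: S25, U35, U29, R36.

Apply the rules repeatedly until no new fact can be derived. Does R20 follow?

Yes

From S25, R5 gives S16.
S16 holds, so Q22 follows (R3).
S25, S16, and Q22 hold, so R20 follows (R2).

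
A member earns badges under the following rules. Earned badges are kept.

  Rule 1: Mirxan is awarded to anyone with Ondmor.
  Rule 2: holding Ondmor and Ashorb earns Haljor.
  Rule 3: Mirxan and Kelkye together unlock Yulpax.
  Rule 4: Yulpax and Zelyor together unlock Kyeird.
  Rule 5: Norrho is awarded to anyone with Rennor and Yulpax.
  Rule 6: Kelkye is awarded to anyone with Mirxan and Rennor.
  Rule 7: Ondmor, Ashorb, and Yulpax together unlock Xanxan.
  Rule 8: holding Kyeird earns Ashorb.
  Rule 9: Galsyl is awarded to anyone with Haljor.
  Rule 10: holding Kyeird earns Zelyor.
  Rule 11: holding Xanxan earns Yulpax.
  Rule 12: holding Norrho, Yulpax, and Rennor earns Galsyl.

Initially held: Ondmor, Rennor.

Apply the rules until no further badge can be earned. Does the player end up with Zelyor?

Zelyor would need Kyeird (Rule 10), but Kyeird is never earned.

No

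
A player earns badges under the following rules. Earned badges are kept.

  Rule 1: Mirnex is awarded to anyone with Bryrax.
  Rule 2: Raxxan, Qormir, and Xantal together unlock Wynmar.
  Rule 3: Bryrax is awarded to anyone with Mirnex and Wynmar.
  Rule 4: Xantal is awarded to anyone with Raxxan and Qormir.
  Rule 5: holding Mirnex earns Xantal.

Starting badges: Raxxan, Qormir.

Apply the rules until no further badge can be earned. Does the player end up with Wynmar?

Yes

With Raxxan and Qormir, Xantal is earned (Rule 4).
With Raxxan, Qormir, and Xantal, Wynmar is earned (Rule 2).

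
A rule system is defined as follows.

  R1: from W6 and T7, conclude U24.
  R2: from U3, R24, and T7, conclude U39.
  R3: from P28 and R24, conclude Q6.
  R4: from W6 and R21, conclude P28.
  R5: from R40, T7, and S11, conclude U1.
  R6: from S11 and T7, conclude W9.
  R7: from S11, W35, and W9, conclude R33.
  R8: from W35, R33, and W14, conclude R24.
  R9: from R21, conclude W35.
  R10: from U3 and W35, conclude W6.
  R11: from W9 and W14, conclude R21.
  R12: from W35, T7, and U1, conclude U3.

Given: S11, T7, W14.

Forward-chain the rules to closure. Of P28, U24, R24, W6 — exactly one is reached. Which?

R24

From S11 and T7, R6 gives W9.
From W9 and W14, R11 gives R21.
R21 holds, so W35 follows (R9).
S11, W35, and W9 hold, so R33 follows (R7).
From W35, R33, and W14, R8 gives R24.
W6 would need U3 and W35 (R10), but U3 is never established. P28 would need W6 and R21 (R4), but W6 is never established. U24 would need W6 and T7 (R1), but W6 is never established.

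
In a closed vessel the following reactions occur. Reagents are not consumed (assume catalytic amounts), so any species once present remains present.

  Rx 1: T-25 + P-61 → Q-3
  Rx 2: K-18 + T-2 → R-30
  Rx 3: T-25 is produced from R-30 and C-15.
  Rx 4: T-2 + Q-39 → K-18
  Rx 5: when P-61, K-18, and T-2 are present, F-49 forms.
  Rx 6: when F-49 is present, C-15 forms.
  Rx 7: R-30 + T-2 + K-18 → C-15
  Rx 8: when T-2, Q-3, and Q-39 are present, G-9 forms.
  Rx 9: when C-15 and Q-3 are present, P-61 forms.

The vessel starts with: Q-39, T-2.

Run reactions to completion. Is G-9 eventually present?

G-9 would need T-2, Q-3, and Q-39 (Rx 8), but Q-3 never forms.

No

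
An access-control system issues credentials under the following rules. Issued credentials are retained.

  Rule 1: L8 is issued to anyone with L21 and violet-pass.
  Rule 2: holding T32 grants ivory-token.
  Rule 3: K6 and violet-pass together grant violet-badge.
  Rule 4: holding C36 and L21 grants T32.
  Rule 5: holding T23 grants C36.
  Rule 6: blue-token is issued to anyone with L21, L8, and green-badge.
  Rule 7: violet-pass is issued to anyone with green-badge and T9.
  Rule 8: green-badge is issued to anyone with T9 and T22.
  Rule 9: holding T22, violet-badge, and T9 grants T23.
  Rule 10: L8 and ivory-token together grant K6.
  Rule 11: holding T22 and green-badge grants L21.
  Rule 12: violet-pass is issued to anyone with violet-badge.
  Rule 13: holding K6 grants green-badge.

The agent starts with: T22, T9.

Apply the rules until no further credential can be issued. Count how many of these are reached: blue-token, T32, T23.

1

Holding T9 and T22 grants green-badge (Rule 8).
Holding green-badge and T9 grants violet-pass (Rule 7).
Holding T22 and green-badge grants L21 (Rule 11).
Holding L21 and violet-pass grants L8 (Rule 1).
Holding L21, L8, and green-badge grants blue-token (Rule 6).
blue-token: reached.
T32 would need C36 and L21 (Rule 4), but C36 is never granted.
T23 would need T22, violet-badge, and T9 (Rule 9), but violet-badge is never granted.
Reached: blue-token — 1 of the 3.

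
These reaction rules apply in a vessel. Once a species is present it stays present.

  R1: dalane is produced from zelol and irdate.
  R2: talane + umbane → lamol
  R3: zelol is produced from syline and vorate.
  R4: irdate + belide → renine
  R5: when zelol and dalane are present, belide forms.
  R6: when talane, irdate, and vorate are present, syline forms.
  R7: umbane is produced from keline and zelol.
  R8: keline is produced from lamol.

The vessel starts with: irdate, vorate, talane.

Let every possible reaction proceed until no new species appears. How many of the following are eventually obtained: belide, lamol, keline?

talane, irdate, and vorate present → syline forms (R6).
syline and vorate present → zelol forms (R3).
zelol and irdate present → dalane forms (R1).
zelol and dalane present → belide forms (R5).
belide: reached.
lamol would need talane and umbane (R2), but umbane never forms.
keline would need lamol (R8), but lamol never forms.
Reached: belide — 1 of the 3.

1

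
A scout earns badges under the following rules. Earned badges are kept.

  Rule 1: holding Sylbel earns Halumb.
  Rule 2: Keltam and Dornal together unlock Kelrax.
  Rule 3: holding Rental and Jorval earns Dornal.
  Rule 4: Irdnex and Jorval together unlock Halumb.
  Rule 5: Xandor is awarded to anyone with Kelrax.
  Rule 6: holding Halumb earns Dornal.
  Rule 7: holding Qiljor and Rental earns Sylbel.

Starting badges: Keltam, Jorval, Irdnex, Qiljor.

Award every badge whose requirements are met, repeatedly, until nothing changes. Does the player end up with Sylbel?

No

Sylbel would need Qiljor and Rental (Rule 7), but Rental is never earned.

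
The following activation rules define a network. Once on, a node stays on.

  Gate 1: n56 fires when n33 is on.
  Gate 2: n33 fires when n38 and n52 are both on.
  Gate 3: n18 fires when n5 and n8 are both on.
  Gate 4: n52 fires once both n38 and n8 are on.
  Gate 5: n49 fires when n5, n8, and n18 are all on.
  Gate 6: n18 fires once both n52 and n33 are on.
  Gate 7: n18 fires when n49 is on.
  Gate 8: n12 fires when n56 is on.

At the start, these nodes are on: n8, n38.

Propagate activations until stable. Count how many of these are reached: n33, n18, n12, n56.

4

n38 and n8 are on, so n52 fires (Gate 4).
Gate 2: n38 and n52 on → n33 on.
Gate 6: n52 and n33 on → n18 on.
Gate 1: n33 on → n56 on.
n56 is on, so n12 fires (Gate 8).
n33: reached.
n18: reached.
n12: reached.
n56: reached.
All 4 are reached.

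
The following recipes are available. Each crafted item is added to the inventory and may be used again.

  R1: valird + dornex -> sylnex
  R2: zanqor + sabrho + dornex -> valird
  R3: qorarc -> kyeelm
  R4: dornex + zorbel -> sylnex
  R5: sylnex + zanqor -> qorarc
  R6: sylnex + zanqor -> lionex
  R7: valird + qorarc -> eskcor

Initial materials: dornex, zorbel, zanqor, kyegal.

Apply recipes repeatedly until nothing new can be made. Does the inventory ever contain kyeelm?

Using R4, dornex and zorbel make sylnex.
sylnex + zanqor -> qorarc (R5).
Using R3, qorarc makes kyeelm.

Yes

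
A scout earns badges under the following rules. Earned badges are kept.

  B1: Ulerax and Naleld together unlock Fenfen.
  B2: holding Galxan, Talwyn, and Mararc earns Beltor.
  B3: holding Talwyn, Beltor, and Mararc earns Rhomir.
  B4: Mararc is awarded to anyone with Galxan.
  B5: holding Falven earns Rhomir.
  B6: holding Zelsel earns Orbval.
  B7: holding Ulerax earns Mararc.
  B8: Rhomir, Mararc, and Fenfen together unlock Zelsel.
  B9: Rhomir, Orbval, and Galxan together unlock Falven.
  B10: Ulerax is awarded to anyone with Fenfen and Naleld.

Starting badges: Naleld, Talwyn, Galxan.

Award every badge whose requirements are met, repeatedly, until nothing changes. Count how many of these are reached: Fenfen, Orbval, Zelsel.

Fenfen would need Ulerax and Naleld (B1), but Ulerax is never earned.
Orbval would need Zelsel (B6), but Zelsel is never earned.
Zelsel would need Rhomir, Mararc, and Fenfen (B8), but Fenfen is never earned.
None of the 3 are reached.

0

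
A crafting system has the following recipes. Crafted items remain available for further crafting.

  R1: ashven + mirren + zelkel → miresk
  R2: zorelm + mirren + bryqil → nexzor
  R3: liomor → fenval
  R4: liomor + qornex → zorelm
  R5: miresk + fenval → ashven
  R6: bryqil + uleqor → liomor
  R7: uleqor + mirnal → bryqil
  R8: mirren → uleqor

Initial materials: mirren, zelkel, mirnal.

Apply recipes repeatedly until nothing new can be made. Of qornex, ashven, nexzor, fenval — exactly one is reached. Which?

Using R8, mirren makes uleqor.
Using R7, uleqor and mirnal make bryqil.
bryqil + uleqor → liomor (R6).
liomor → fenval (R3).
No rule produces qornex, and it is not given. ashven would need miresk and fenval (R5), but miresk is never obtained. nexzor would need zorelm, mirren, and bryqil (R2), but zorelm is never obtained.

fenval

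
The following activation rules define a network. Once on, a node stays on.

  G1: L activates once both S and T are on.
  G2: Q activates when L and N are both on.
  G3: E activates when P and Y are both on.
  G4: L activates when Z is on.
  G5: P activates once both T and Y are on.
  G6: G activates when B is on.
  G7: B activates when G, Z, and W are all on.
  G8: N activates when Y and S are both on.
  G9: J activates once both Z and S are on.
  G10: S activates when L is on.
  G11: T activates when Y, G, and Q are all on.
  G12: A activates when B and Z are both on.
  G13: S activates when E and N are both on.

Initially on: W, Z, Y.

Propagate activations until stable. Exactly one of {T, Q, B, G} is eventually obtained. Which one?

G4: Z on → L on.
L is on, so S activates (G10).
G8: Y and S on → N on.
L and N are on, so Q activates (G2).
G would need B (G6), but B never turns on. T would need Y, G, and Q (G11), but G never turns on. B would need G, Z, and W (G7), but G never turns on.

Q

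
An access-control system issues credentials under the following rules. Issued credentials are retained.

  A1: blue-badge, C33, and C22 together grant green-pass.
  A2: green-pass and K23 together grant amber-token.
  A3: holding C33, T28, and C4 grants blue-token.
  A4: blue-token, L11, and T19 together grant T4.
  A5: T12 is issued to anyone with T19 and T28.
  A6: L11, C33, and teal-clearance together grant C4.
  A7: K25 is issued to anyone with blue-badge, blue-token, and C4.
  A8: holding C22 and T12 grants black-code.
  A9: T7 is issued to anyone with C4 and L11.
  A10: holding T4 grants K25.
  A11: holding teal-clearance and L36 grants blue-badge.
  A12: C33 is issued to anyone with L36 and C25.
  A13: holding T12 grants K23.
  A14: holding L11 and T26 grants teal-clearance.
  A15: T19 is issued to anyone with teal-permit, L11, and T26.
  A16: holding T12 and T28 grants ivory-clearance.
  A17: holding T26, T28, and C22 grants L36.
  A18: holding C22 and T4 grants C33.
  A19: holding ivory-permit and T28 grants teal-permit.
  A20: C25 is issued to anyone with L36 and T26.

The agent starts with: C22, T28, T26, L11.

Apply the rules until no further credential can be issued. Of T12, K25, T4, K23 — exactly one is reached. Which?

K25

Holding L11 and T26 grants teal-clearance (A14).
Holding T26, T28, and C22 grants L36 (A17).
Holding teal-clearance and L36 grants blue-badge (A11).
Holding L36 and T26 grants C25 (A20).
Holding L36 and C25 grants C33 (A12).
Holding L11, C33, and teal-clearance grants C4 (A6).
Holding C33, T28, and C4 grants blue-token (A3).
Holding blue-badge, blue-token, and C4 grants K25 (A7).
T12 would need T19 and T28 (A5), but T19 is never granted. K23 would need T12 (A13), but T12 is never granted. T4 would need blue-token, L11, and T19 (A4), but T19 is never granted.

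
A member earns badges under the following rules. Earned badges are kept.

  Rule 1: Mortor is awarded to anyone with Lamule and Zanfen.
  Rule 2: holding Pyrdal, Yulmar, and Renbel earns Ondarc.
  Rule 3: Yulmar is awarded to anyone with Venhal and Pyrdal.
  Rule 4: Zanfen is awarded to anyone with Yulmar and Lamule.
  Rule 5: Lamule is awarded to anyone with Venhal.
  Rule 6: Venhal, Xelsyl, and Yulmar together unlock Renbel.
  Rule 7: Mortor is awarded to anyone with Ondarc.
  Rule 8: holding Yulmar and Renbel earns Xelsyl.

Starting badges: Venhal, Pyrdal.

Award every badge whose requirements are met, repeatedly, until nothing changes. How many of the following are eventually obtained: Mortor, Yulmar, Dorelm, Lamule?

3

With Venhal and Pyrdal, Yulmar is earned (Rule 3).
With Venhal, Lamule is earned (Rule 5).
With Yulmar and Lamule, Zanfen is earned (Rule 4).
With Lamule and Zanfen, Mortor is earned (Rule 1).
Mortor: reached.
Yulmar: reached.
No rule produces Dorelm, and it is not given.
Lamule: reached.
Reached: Mortor, Yulmar, and Lamule — 3 of the 4.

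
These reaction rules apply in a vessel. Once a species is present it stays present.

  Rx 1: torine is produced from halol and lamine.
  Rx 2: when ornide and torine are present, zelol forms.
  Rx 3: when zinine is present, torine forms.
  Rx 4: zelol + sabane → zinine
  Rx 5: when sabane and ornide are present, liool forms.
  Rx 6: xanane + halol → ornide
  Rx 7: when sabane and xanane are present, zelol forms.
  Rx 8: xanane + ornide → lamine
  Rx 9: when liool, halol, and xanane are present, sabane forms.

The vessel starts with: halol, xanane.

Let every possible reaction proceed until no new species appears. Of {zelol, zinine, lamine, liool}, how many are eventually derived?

2

xanane and halol present → ornide forms (Rx 6).
xanane and ornide present → lamine forms (Rx 8).
halol and lamine present → torine forms (Rx 1).
ornide and torine present → zelol forms (Rx 2).
zelol: reached.
zinine would need zelol and sabane (Rx 4), but sabane never forms.
lamine: reached.
liool would need sabane and ornide (Rx 5), but sabane never forms.
Reached: zelol and lamine — 2 of the 4.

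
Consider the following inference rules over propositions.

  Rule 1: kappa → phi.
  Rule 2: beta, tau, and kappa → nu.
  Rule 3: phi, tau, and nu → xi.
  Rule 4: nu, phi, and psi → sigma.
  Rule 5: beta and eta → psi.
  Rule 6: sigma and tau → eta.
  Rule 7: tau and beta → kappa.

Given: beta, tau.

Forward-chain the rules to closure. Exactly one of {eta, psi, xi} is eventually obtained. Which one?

xi

From tau and beta, Rule 7 gives kappa.
From beta, tau, and kappa, Rule 2 gives nu.
kappa holds, so phi follows (Rule 1).
From phi, tau, and nu, Rule 3 gives xi.
psi would need beta and eta (Rule 5), but eta is never established. eta would need sigma and tau (Rule 6), but sigma is never established.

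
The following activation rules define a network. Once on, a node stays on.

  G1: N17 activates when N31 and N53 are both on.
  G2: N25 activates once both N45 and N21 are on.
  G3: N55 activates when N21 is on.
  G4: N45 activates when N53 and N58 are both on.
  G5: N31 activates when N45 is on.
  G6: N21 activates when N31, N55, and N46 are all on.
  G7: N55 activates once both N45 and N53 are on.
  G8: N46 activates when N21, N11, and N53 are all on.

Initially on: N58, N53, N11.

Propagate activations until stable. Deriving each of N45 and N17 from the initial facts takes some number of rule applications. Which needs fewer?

N45: G4: N53 and N58 on → N45 on. [1 rule application]
N17: N53 and N58 are on, so N45 activates (G4). G5: N45 on → N31 on. G1: N31 and N53 on → N17 on. [3 rule applications]
N45 needs fewer.

N45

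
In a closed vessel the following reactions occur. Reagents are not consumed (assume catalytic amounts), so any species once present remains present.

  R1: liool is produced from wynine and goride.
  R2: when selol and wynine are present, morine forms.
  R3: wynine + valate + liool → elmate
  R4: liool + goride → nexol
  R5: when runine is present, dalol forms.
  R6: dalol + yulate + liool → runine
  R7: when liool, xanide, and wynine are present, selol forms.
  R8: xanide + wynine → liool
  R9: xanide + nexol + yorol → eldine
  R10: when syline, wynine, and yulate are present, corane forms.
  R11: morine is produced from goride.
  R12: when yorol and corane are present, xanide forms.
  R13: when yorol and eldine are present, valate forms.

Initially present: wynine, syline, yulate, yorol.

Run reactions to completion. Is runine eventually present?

No

runine would need dalol, yulate, and liool (R6), but dalol never forms.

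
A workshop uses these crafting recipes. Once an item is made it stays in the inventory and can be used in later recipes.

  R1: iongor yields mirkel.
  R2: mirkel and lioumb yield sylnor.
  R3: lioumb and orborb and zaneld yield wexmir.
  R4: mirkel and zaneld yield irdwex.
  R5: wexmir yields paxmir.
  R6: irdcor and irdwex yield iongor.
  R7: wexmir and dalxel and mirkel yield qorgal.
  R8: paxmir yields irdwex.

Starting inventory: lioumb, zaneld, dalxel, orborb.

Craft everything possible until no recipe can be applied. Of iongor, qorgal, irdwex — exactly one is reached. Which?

irdwex

lioumb and orborb and zaneld → wexmir (R3).
wexmir → paxmir (R5).
paxmir → irdwex (R8).
qorgal would need wexmir, dalxel, and mirkel (R7), but mirkel is never obtained. iongor would need irdcor and irdwex (R6), but irdcor is never obtained.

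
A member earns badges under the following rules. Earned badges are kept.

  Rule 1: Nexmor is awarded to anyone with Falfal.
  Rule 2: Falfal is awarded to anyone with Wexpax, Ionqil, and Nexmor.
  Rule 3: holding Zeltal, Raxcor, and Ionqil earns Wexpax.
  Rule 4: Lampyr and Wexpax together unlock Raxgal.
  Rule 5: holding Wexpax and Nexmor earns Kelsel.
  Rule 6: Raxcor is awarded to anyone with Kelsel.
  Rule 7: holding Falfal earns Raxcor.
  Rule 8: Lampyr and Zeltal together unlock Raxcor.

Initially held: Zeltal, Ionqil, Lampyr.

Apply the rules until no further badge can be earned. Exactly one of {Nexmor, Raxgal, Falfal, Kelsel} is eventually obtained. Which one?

With Lampyr and Zeltal, Raxcor is earned (Rule 8).
With Zeltal, Raxcor, and Ionqil, Wexpax is earned (Rule 3).
With Lampyr and Wexpax, Raxgal is earned (Rule 4).
Falfal would need Wexpax, Ionqil, and Nexmor (Rule 2), but Nexmor is never earned. Kelsel would need Wexpax and Nexmor (Rule 5), but Nexmor is never earned. Nexmor would need Falfal (Rule 1), but Falfal is never earned.

Raxgal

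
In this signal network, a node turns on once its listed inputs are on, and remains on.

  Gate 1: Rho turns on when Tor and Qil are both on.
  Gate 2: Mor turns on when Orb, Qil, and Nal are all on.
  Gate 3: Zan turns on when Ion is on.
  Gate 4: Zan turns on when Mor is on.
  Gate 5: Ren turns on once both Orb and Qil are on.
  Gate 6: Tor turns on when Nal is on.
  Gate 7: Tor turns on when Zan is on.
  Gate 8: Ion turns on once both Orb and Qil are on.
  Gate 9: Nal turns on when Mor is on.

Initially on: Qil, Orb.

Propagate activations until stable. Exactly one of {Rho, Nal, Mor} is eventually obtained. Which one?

Rho

Gate 8: Orb and Qil on → Ion on.
Ion is on, so Zan turns on (Gate 3).
Gate 7: Zan on → Tor on.
Gate 1: Tor and Qil on → Rho on.
Mor would need Orb, Qil, and Nal (Gate 2), but Nal never turns on. Nal would need Mor (Gate 9), but Mor never turns on.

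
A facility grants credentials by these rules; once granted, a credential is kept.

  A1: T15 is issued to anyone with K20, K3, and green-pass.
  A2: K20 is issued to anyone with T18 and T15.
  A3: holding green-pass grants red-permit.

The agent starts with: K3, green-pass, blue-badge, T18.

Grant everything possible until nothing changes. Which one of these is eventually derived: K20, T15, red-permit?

Holding green-pass grants red-permit (A3).
T15 would need K20, K3, and green-pass (A1), but K20 is never granted. K20 would need T18 and T15 (A2), but T15 is never granted.

red-permit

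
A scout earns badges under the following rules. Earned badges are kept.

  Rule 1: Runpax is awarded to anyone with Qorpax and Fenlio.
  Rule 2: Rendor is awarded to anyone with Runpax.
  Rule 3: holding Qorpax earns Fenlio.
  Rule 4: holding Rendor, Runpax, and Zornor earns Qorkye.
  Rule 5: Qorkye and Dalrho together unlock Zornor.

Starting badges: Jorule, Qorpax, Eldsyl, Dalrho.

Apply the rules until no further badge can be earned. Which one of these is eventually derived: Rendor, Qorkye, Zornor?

Rendor

With Qorpax, Fenlio is earned (Rule 3).
With Qorpax and Fenlio, Runpax is earned (Rule 1).
With Runpax, Rendor is earned (Rule 2).
Zornor would need Qorkye and Dalrho (Rule 5), but Qorkye is never earned. Qorkye would need Rendor, Runpax, and Zornor (Rule 4), but Zornor is never earned.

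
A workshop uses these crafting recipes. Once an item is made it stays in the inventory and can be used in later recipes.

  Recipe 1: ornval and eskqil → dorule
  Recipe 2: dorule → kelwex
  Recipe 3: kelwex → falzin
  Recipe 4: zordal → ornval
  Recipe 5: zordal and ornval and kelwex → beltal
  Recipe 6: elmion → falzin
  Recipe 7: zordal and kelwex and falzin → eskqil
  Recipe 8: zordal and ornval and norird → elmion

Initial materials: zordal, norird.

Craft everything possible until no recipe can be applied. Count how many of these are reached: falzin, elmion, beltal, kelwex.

2

zordal → ornval (Recipe 4).
zordal and ornval and norird → elmion (Recipe 8).
elmion → falzin (Recipe 6).
falzin: reached.
elmion: reached.
beltal would need zordal, ornval, and kelwex (Recipe 5), but kelwex is never obtained.
kelwex would need dorule (Recipe 2), but dorule is never obtained.
Reached: falzin and elmion — 2 of the 4.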